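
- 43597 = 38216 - 81813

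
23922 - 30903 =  - 6981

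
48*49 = 2352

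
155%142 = 13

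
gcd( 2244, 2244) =2244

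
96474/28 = 6891/2 = 3445.50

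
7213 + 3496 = 10709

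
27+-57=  - 30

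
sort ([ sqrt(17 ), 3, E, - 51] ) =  [  -  51, E,3,sqrt(17)]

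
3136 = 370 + 2766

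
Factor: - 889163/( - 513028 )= 2^( - 2)*11^1*80833^1*128257^( - 1 )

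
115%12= 7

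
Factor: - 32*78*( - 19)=2^6*3^1*13^1*19^1   =  47424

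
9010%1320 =1090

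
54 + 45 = 99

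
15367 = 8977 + 6390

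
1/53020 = 1/53020 = 0.00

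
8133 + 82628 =90761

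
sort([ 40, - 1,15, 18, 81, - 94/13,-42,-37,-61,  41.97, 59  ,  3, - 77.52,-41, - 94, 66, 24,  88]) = [ - 94, - 77.52, - 61, - 42,- 41, - 37, - 94/13, - 1,  3,15, 18,  24,40, 41.97, 59 , 66, 81, 88] 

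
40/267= 40/267 = 0.15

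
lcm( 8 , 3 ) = 24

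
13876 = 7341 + 6535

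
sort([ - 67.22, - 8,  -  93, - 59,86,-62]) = [ - 93, - 67.22, - 62, - 59, - 8,86 ]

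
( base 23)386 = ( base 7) 5116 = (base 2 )11011110001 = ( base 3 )2102211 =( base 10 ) 1777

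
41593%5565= 2638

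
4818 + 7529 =12347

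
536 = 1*536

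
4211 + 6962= 11173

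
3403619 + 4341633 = 7745252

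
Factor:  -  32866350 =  - 2^1*3^1*5^2 * 11^1 * 19919^1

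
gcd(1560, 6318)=78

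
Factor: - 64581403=-211^1*349^1*877^1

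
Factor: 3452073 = 3^1* 29^1*39679^1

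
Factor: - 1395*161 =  - 3^2 * 5^1*7^1*23^1 * 31^1 = - 224595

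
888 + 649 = 1537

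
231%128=103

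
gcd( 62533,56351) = 1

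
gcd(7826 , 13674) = 86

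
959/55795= 959/55795 = 0.02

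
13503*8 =108024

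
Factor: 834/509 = 2^1*3^1*139^1*509^( - 1 ) 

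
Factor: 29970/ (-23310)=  - 3^2*7^( - 1)= -9/7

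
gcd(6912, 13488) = 48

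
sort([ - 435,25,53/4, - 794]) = [ - 794, - 435,53/4,25]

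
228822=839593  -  610771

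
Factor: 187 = 11^1*17^1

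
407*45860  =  18665020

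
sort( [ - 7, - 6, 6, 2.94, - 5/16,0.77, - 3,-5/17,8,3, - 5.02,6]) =[-7,-6, - 5.02, - 3,  -  5/16, - 5/17, 0.77,2.94, 3,6,6,8 ]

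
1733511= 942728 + 790783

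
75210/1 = 75210  =  75210.00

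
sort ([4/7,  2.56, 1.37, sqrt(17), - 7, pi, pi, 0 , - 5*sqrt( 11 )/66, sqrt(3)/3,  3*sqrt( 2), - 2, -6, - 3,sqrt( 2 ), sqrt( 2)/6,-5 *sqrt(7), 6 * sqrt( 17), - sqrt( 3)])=[ - 5*sqrt( 7), - 7, - 6, - 3, - 2, - sqrt( 3 ), - 5*sqrt(  11)/66, 0, sqrt( 2)/6,  4/7,sqrt ( 3)/3, 1.37, sqrt( 2), 2.56,pi, pi,sqrt( 17),3*sqrt( 2), 6*sqrt( 17 )]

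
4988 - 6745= - 1757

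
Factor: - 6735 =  - 3^1*5^1 *449^1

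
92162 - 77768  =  14394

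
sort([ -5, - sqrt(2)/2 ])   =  [ - 5, - sqrt( 2)/2]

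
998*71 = 70858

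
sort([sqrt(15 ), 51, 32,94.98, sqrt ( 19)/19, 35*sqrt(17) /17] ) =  [sqrt(19)/19, sqrt( 15), 35*sqrt( 17)/17, 32,  51,94.98 ]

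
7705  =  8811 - 1106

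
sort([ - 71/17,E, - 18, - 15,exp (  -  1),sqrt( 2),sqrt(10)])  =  [ - 18, - 15,- 71/17, exp(  -  1),sqrt( 2),E, sqrt( 10) ]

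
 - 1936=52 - 1988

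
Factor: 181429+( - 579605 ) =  - 2^5*23^1*541^1 = -398176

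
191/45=4 + 11/45 = 4.24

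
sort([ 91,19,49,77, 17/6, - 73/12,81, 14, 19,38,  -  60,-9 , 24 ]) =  [ - 60, - 9, - 73/12,17/6,14,19,19,24 , 38,49, 77,81, 91]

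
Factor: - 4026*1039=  - 2^1*3^1 * 11^1*61^1*1039^1 = - 4183014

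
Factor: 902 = 2^1*11^1*41^1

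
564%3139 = 564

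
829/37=22 + 15/37 = 22.41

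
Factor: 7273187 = 7273187^1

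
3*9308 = 27924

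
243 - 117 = 126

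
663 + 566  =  1229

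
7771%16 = 11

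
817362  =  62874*13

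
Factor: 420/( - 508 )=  -3^1*5^1*7^1*127^( - 1) = - 105/127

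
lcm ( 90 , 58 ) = 2610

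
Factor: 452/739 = 2^2*113^1 * 739^( - 1) 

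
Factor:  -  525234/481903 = - 2^1*3^1*223^( - 1)*2161^( - 1)*87539^1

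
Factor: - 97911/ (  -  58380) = 2^( - 2) * 3^1*5^(-1 )*7^ ( - 1)*11^1 * 23^1*43^1*139^( -1) =32637/19460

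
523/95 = 523/95  =  5.51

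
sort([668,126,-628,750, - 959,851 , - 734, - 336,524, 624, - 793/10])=[ - 959, - 734, - 628,-336, -793/10,  126, 524,624, 668 , 750, 851 ]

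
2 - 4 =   -  2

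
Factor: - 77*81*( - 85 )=3^4*5^1*7^1 * 11^1*17^1 = 530145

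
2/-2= - 1 + 0/1= - 1.00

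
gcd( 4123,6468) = 7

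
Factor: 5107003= 11^1 * 107^1 * 4339^1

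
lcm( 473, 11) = 473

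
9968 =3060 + 6908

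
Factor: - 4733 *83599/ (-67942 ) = 395674067/67942 = 2^(-1)*7^( - 1) * 23^( - 1) * 41^1 * 211^( - 1) * 2039^1 * 4733^1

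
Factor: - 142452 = - 2^2*3^3*1319^1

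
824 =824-0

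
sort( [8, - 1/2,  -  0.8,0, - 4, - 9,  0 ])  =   [-9, -4, - 0.8, - 1/2 , 0 , 0,8 ]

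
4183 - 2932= 1251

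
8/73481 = 8/73481 = 0.00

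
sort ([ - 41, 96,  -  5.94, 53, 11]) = [ - 41, - 5.94 , 11 , 53,96] 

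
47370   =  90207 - 42837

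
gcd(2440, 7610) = 10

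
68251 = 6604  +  61647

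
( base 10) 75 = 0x4b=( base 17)47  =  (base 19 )3I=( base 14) 55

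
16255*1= 16255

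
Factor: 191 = 191^1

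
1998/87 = 22 + 28/29=22.97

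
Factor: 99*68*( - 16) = -107712 =- 2^6*3^2*11^1 *17^1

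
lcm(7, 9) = 63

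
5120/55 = 1024/11 = 93.09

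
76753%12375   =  2503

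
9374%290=94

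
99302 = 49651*2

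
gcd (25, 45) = 5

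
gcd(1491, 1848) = 21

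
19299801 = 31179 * 619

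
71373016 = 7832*9113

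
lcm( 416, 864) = 11232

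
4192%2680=1512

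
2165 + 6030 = 8195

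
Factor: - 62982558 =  -2^1*3^2*83^1 * 42157^1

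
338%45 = 23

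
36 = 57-21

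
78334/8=9791  +  3/4 = 9791.75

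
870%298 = 274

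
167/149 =167/149 = 1.12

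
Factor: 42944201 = 42944201^1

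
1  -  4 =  - 3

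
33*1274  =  42042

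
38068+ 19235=57303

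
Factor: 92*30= 2760 = 2^3*3^1*5^1*23^1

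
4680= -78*(- 60) 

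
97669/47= 97669/47= 2078.06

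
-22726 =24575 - 47301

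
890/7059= 890/7059 = 0.13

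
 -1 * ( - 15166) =15166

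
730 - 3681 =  - 2951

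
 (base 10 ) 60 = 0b111100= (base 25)2A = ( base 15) 40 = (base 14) 44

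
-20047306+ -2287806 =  - 22335112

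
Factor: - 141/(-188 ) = 2^( - 2)*3^1 = 3/4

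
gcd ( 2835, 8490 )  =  15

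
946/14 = 67 + 4/7 = 67.57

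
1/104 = 1/104 = 0.01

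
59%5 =4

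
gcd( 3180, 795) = 795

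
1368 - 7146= -5778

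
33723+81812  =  115535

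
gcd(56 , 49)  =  7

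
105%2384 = 105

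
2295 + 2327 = 4622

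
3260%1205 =850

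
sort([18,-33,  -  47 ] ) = [-47,-33,18] 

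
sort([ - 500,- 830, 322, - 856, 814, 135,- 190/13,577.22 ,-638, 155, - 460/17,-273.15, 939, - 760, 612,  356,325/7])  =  [- 856,- 830, - 760,- 638, - 500, - 273.15, - 460/17,-190/13, 325/7, 135, 155,322, 356, 577.22, 612, 814, 939]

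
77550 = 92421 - 14871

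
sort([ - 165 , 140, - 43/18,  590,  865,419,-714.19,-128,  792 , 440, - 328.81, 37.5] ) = [ - 714.19, - 328.81, - 165,-128,-43/18, 37.5,140, 419,440,590,792,865 ]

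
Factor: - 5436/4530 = -6/5 = -2^1  *  3^1 * 5^ ( -1 )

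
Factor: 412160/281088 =805/549 = 3^( - 2 )*5^1*7^1 *23^1*61^ (-1) 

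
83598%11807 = 949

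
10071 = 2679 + 7392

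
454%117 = 103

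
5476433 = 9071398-3594965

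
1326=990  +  336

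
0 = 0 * 754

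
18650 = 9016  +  9634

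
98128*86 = 8439008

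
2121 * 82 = 173922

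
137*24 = 3288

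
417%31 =14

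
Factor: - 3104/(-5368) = 388/671 = 2^2*11^(-1 )*61^(-1 )*97^1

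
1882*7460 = 14039720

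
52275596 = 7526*6946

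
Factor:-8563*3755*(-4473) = 3^2 * 5^1 * 7^1*71^1 * 751^1*8563^1 = 143825132745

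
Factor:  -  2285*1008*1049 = -2^4*3^2*5^1*7^1 * 457^1*1049^1 = - 2416140720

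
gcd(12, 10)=2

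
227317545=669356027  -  442038482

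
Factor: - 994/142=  - 7 = -  7^1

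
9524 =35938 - 26414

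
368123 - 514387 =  - 146264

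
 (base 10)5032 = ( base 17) 1070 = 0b1001110101000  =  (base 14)1B96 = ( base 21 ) b8d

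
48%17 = 14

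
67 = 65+2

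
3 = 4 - 1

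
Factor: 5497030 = 2^1*5^1*7^1*11^3*59^1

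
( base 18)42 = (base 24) 32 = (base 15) 4E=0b1001010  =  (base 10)74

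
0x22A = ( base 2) 1000101010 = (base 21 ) 158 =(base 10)554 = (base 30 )IE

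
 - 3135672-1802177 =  - 4937849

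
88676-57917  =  30759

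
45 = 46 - 1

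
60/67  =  60/67 =0.90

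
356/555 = 356/555  =  0.64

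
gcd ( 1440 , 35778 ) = 6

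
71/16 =71/16=4.44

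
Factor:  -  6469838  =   - 2^1*3234919^1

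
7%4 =3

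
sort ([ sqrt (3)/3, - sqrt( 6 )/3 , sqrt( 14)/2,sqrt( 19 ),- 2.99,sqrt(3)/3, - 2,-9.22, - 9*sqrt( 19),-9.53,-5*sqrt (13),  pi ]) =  [ - 9*sqrt( 19 ),- 5*sqrt(13), - 9.53, - 9.22, - 2.99 , - 2, - sqrt (6 )/3,sqrt(3)/3,sqrt(3 )/3,sqrt( 14 )/2,pi, sqrt(19)] 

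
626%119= 31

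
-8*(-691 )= 5528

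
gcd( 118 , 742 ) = 2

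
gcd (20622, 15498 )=42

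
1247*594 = 740718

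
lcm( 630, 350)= 3150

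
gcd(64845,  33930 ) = 45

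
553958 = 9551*58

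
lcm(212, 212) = 212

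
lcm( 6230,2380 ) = 211820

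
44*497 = 21868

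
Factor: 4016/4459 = 2^4*7^( - 3)  *  13^ ( - 1)*251^1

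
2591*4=10364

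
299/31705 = 299/31705= 0.01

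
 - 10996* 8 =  - 87968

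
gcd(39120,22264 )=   8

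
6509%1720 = 1349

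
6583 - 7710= - 1127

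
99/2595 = 33/865 = 0.04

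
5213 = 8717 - 3504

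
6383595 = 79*80805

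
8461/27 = 8461/27  =  313.37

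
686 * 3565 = 2445590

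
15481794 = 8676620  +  6805174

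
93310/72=46655/36 = 1295.97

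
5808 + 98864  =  104672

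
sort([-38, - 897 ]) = [ - 897, - 38] 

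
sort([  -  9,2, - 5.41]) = [ - 9, - 5.41, 2] 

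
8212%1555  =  437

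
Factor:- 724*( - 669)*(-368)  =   - 178243008 =- 2^6*3^1*23^1*181^1 * 223^1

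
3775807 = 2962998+812809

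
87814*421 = 36969694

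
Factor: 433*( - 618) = - 267594 = - 2^1*3^1 * 103^1*433^1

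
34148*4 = 136592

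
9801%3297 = 3207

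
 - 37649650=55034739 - 92684389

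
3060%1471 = 118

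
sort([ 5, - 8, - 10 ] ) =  [ - 10, - 8,5]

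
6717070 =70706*95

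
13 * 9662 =125606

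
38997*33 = 1286901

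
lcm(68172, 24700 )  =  1704300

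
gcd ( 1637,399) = 1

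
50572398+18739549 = 69311947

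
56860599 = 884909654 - 828049055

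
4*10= 40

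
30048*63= 1893024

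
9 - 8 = 1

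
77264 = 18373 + 58891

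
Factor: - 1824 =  -2^5*3^1* 19^1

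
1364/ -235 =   -  6 + 46/235 = - 5.80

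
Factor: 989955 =3^3*5^1*7333^1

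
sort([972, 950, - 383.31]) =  [  -  383.31,950,972] 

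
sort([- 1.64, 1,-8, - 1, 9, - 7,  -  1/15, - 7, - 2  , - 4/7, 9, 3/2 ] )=[ - 8, - 7, - 7, - 2 , -1.64, - 1,-4/7, - 1/15,  1 , 3/2, 9, 9]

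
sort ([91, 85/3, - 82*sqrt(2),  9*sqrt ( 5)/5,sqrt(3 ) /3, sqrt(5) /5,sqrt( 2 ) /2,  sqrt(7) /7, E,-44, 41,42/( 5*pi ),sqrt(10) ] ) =[ - 82*sqrt(2), - 44,  sqrt(7)/7, sqrt (5)/5,sqrt( 3 ) /3,sqrt(2 )/2 , 42/(5 *pi ), E, sqrt( 10 ),  9*sqrt( 5 )/5,85/3,41,91] 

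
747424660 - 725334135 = 22090525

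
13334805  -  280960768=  - 267625963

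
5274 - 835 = 4439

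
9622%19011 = 9622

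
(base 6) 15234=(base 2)100110100110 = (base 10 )2470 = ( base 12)151A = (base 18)7B4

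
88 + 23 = 111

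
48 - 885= - 837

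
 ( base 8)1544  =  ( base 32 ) R4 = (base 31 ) S0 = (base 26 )17a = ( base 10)868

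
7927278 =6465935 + 1461343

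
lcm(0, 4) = 0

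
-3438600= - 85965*40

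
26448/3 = 8816 = 8816.00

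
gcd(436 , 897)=1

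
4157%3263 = 894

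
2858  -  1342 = 1516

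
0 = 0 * 4082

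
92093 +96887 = 188980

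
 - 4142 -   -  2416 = -1726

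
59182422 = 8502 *6961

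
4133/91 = 45 + 38/91= 45.42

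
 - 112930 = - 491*230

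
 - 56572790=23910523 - 80483313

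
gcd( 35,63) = 7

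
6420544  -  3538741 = 2881803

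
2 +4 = 6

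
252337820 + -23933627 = 228404193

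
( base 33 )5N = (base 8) 274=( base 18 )a8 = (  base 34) 5I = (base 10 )188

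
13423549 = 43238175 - 29814626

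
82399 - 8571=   73828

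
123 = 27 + 96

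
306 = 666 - 360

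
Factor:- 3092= - 2^2 * 773^1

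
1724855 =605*2851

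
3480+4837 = 8317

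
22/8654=11/4327 = 0.00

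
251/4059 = 251/4059 = 0.06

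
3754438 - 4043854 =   -  289416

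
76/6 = 38/3 = 12.67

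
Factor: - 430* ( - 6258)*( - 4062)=-10930598280 = -  2^3*3^2*5^1*7^1 * 43^1* 149^1*677^1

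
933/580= 1+353/580 =1.61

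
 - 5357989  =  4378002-9735991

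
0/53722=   0 = 0.00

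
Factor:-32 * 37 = - 2^5*37^1= -1184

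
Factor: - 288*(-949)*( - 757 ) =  - 2^5 * 3^2  *  13^1 * 73^1 * 757^1 = - 206897184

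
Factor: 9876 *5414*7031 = 2^3 * 3^1*79^1*89^1*823^1*2707^1 = 375938176584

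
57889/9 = 6432+1/9 = 6432.11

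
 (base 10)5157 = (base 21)bec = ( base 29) 63o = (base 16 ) 1425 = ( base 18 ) FG9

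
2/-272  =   - 1/136  =  -0.01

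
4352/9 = 4352/9 = 483.56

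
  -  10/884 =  -1  +  437/442 =- 0.01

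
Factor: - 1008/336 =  - 3^1 = - 3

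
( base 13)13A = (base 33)6k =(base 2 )11011010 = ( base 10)218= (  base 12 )162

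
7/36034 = 7/36034 = 0.00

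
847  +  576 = 1423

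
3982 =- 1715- - 5697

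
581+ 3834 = 4415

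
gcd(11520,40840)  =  40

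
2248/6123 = 2248/6123 = 0.37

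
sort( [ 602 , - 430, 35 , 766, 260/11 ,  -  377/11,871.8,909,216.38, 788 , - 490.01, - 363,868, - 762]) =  [ - 762, - 490.01, - 430 , - 363,-377/11,  260/11, 35, 216.38, 602, 766,788,  868,871.8,  909]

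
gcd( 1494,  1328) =166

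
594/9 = 66  =  66.00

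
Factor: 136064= 2^7 * 1063^1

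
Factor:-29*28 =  - 2^2*7^1 * 29^1 = - 812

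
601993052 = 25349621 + 576643431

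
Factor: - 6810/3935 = -1362/787 = - 2^1 *3^1*227^1*787^( - 1) 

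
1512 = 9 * 168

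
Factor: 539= 7^2*11^1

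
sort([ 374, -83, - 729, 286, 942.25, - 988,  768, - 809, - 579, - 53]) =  [ - 988 , -809,  -  729, -579, -83, -53,286,374,  768, 942.25 ]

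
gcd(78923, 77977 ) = 1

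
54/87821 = 54/87821 =0.00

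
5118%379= 191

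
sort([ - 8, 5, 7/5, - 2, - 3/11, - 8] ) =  [ - 8, - 8, - 2, - 3/11, 7/5  ,  5] 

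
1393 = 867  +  526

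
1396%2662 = 1396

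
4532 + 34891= 39423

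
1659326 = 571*2906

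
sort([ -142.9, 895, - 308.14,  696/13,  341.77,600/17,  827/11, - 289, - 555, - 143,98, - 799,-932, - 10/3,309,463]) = [-932 , - 799, - 555,- 308.14, - 289,-143, - 142.9,-10/3,600/17,696/13 , 827/11,  98 , 309 , 341.77,463 , 895]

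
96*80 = 7680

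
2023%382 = 113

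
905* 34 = 30770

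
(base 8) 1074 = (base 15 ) 282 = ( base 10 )572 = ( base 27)L5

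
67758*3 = 203274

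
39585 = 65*609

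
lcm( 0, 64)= 0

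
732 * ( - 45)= - 32940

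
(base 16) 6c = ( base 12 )90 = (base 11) 99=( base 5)413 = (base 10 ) 108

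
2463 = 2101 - - 362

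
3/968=3/968 = 0.00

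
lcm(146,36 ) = 2628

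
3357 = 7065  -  3708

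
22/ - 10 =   -  3+4/5 = - 2.20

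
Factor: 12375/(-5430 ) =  - 825/362=-2^ ( - 1)*3^1*5^2*11^1*181^ ( - 1 )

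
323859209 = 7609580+316249629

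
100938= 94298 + 6640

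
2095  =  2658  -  563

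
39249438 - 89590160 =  - 50340722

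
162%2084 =162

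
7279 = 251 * 29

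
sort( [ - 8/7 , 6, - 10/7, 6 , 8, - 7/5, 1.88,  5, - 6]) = [ -6, - 10/7, - 7/5, - 8/7 , 1.88, 5, 6, 6,8]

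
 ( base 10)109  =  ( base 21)54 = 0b1101101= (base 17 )67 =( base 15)74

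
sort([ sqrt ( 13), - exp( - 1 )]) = [ - exp( - 1 ), sqrt(13)] 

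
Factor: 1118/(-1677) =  - 2/3 = - 2^1*3^( - 1)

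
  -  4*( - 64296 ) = 257184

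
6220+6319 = 12539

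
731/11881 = 731/11881 = 0.06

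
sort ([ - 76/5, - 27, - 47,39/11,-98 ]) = [ - 98,-47 , - 27, - 76/5,39/11] 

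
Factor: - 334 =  - 2^1*167^1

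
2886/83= 2886/83 = 34.77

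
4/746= 2/373=0.01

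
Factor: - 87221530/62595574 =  - 43610765/31297787 =-5^1*11^1*79^1*137^ (-1 ) * 10037^1*228451^( - 1 ) 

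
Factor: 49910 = 2^1 *5^1*7^1*23^1*31^1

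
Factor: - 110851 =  - 13^1*8527^1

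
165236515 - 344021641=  - 178785126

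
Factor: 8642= 2^1*29^1 * 149^1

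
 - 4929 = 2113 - 7042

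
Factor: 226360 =2^3*5^1*5659^1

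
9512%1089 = 800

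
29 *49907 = 1447303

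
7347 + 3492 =10839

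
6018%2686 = 646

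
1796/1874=898/937 = 0.96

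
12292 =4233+8059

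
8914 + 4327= 13241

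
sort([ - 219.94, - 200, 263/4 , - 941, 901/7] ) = [ - 941, - 219.94, - 200, 263/4,901/7]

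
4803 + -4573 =230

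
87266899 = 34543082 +52723817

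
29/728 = 29/728 = 0.04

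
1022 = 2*511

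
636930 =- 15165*( - 42)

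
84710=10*8471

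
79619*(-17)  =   - 1353523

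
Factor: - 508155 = - 3^1*5^1*19^1*1783^1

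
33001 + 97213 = 130214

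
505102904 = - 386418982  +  891521886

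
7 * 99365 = 695555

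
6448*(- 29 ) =-186992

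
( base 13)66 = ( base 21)40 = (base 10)84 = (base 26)36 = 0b1010100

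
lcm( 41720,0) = 0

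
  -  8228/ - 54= 152+10/27 = 152.37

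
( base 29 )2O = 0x52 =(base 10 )82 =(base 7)145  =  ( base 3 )10001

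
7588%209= 64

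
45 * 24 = 1080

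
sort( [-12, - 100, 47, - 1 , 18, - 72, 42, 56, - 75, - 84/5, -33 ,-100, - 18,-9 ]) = [ - 100,  -  100,-75,  -  72,-33 ,-18, - 84/5,-12, - 9, - 1,18,  42, 47, 56]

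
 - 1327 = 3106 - 4433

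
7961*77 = 612997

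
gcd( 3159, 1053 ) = 1053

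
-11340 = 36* (-315 )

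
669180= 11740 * 57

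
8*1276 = 10208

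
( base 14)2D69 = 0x1fc1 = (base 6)101345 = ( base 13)3914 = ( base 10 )8129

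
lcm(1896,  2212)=13272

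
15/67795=3/13559=0.00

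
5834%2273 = 1288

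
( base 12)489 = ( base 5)10211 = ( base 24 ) 149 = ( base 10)681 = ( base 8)1251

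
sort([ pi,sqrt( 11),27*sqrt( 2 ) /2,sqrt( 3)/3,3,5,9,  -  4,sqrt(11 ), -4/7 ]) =[ - 4, - 4/7,sqrt(3 )/3, 3,pi, sqrt( 11 ),sqrt(11),5, 9,27* sqrt( 2)/2]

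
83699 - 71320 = 12379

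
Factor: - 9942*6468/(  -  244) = 16076214/61=2^1*3^2*7^2 *11^1*61^(-1 )*1657^1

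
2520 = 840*3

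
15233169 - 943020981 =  - 927787812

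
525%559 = 525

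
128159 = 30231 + 97928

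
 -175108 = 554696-729804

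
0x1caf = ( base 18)14BH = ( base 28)9A7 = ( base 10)7343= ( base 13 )345b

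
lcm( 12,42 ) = 84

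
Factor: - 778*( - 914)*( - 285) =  - 2^2*3^1*5^1*19^1*389^1*457^1 =-  202661220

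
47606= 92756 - 45150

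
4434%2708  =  1726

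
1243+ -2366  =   - 1123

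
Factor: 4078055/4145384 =2^ (-3 )*5^1*227^1*283^(-1 )*1831^( - 1 )*3593^1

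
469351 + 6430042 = 6899393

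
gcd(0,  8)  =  8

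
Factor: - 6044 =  - 2^2*1511^1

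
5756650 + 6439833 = 12196483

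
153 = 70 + 83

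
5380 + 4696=10076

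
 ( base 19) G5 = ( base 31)9u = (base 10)309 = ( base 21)EF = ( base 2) 100110101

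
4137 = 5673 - 1536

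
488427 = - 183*(- 2669 ) 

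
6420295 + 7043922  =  13464217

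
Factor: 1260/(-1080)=-7/6 = - 2^( - 1) * 3^(-1) * 7^1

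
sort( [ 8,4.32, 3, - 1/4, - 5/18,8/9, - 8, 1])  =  [ - 8, - 5/18, - 1/4, 8/9,1,3,4.32, 8]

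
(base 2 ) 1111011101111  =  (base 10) 7919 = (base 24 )DHN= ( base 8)17357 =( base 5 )223134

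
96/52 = 1 + 11/13 = 1.85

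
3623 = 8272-4649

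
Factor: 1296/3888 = 3^ ( - 1) = 1/3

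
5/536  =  5/536 = 0.01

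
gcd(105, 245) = 35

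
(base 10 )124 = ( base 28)4C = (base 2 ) 1111100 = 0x7C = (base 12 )a4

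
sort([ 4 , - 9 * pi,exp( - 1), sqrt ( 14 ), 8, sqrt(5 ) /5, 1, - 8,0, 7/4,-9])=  [-9*pi, - 9,-8, 0, exp(-1), sqrt(5)/5, 1 , 7/4, sqrt(14),4,8]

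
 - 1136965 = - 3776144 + 2639179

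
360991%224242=136749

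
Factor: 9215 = 5^1* 19^1*97^1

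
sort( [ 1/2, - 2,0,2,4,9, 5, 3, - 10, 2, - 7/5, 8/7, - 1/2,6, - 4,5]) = [-10, - 4, - 2, - 7/5,-1/2,0,1/2,8/7,2,2,3,4,5 , 5, 6, 9 ] 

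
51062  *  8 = 408496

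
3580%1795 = 1785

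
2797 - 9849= - 7052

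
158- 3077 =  - 2919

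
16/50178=8/25089 = 0.00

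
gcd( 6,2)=2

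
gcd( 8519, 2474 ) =1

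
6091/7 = 6091/7 = 870.14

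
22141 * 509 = 11269769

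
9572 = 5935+3637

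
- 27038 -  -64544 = 37506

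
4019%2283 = 1736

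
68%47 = 21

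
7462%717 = 292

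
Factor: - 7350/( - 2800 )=2^(-3 )*3^1 * 7^1 = 21/8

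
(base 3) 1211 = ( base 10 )49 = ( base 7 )100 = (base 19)2b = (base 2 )110001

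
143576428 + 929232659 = 1072809087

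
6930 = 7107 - 177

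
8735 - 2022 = 6713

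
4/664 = 1/166 = 0.01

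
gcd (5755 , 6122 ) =1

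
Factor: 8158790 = 2^1 * 5^1 * 19^1*23^1*1867^1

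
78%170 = 78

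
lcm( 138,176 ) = 12144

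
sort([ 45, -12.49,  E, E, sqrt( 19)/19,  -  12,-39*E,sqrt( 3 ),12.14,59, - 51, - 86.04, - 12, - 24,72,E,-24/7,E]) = [  -  39 * E,-86.04,  -  51,- 24, - 12.49, - 12, - 12, - 24/7,sqrt(19)/19 , sqrt( 3),E, E,E,E, 12.14 , 45,59 , 72]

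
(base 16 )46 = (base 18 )3G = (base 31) 28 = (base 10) 70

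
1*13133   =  13133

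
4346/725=5 + 721/725 = 5.99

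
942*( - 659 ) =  - 620778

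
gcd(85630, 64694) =2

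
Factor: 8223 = 3^1*2741^1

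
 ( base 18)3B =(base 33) 1W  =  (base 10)65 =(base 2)1000001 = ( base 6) 145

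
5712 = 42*136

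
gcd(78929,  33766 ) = 1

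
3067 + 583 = 3650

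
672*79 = 53088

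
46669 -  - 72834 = 119503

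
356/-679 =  - 1 + 323/679= - 0.52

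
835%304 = 227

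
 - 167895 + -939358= - 1107253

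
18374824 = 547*33592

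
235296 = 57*4128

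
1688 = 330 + 1358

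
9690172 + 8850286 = 18540458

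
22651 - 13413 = 9238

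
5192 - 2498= 2694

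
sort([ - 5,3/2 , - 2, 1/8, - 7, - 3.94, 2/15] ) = [ - 7 , -5, - 3.94, - 2, 1/8  ,  2/15, 3/2]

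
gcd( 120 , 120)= 120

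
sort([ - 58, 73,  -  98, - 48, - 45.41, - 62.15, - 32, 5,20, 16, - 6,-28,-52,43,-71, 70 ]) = [-98, -71, - 62.15, - 58, - 52, - 48,  -  45.41, - 32, - 28, - 6, 5, 16, 20,  43,70, 73 ] 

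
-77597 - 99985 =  - 177582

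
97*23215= 2251855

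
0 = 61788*0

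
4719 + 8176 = 12895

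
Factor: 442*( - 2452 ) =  - 2^3*13^1*17^1*613^1 = -1083784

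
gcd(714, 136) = 34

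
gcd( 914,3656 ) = 914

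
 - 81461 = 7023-88484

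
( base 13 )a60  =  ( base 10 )1768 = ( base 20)488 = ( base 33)1kj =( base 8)3350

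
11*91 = 1001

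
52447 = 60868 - 8421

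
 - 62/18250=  - 1 + 9094/9125 = - 0.00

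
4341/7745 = 4341/7745  =  0.56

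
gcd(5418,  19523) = 7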